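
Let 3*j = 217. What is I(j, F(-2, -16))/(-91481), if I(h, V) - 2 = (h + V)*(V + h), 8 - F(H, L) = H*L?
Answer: -21043/823329 ≈ -0.025558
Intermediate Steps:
j = 217/3 (j = (1/3)*217 = 217/3 ≈ 72.333)
F(H, L) = 8 - H*L
I(h, V) = 2 + (V + h)**2 (I(h, V) = 2 + (h + V)*(V + h) = 2 + (V + h)*(V + h) = 2 + (V + h)**2)
I(j, F(-2, -16))/(-91481) = (2 + ((8 - 1*(-2)*(-16)) + 217/3)**2)/(-91481) = (2 + ((8 - 32) + 217/3)**2)*(-1/91481) = (2 + (-24 + 217/3)**2)*(-1/91481) = (2 + (145/3)**2)*(-1/91481) = (2 + 21025/9)*(-1/91481) = (21043/9)*(-1/91481) = -21043/823329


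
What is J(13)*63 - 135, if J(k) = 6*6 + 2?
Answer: 2259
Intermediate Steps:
J(k) = 38 (J(k) = 36 + 2 = 38)
J(13)*63 - 135 = 38*63 - 135 = 2394 - 135 = 2259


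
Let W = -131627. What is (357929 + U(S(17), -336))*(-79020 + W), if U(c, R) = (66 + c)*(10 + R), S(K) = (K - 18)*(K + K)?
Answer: -73199200559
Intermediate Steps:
S(K) = 2*K*(-18 + K) (S(K) = (-18 + K)*(2*K) = 2*K*(-18 + K))
U(c, R) = (10 + R)*(66 + c)
(357929 + U(S(17), -336))*(-79020 + W) = (357929 + (660 + 10*(2*17*(-18 + 17)) + 66*(-336) - 672*17*(-18 + 17)))*(-79020 - 131627) = (357929 + (660 + 10*(2*17*(-1)) - 22176 - 672*17*(-1)))*(-210647) = (357929 + (660 + 10*(-34) - 22176 - 336*(-34)))*(-210647) = (357929 + (660 - 340 - 22176 + 11424))*(-210647) = (357929 - 10432)*(-210647) = 347497*(-210647) = -73199200559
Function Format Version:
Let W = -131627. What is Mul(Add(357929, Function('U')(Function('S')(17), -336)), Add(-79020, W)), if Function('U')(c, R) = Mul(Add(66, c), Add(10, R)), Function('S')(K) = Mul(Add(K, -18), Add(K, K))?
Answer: -73199200559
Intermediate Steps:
Function('S')(K) = Mul(2, K, Add(-18, K)) (Function('S')(K) = Mul(Add(-18, K), Mul(2, K)) = Mul(2, K, Add(-18, K)))
Function('U')(c, R) = Mul(Add(10, R), Add(66, c))
Mul(Add(357929, Function('U')(Function('S')(17), -336)), Add(-79020, W)) = Mul(Add(357929, Add(660, Mul(10, Mul(2, 17, Add(-18, 17))), Mul(66, -336), Mul(-336, Mul(2, 17, Add(-18, 17))))), Add(-79020, -131627)) = Mul(Add(357929, Add(660, Mul(10, Mul(2, 17, -1)), -22176, Mul(-336, Mul(2, 17, -1)))), -210647) = Mul(Add(357929, Add(660, Mul(10, -34), -22176, Mul(-336, -34))), -210647) = Mul(Add(357929, Add(660, -340, -22176, 11424)), -210647) = Mul(Add(357929, -10432), -210647) = Mul(347497, -210647) = -73199200559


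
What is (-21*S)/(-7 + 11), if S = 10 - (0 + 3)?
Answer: -147/4 ≈ -36.750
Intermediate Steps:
S = 7 (S = 10 - 1*3 = 10 - 3 = 7)
(-21*S)/(-7 + 11) = (-21*7)/(-7 + 11) = -147/4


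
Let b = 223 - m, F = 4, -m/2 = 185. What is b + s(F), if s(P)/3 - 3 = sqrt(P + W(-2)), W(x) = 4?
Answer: 602 + 6*sqrt(2) ≈ 610.49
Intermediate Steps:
m = -370 (m = -2*185 = -370)
s(P) = 9 + 3*sqrt(4 + P) (s(P) = 9 + 3*sqrt(P + 4) = 9 + 3*sqrt(4 + P))
b = 593 (b = 223 - 1*(-370) = 223 + 370 = 593)
b + s(F) = 593 + (9 + 3*sqrt(4 + 4)) = 593 + (9 + 3*sqrt(8)) = 593 + (9 + 3*(2*sqrt(2))) = 593 + (9 + 6*sqrt(2)) = 602 + 6*sqrt(2)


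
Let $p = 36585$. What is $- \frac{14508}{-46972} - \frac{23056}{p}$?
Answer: $- \frac{138052813}{429617655} \approx -0.32134$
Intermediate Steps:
$- \frac{14508}{-46972} - \frac{23056}{p} = - \frac{14508}{-46972} - \frac{23056}{36585} = \left(-14508\right) \left(- \frac{1}{46972}\right) - \frac{23056}{36585} = \frac{3627}{11743} - \frac{23056}{36585} = - \frac{138052813}{429617655}$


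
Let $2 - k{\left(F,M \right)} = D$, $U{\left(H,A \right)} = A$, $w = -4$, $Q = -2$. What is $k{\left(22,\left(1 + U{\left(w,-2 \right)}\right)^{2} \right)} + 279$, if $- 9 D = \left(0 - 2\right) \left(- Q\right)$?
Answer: $\frac{2525}{9} \approx 280.56$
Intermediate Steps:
$D = \frac{4}{9}$ ($D = - \frac{\left(0 - 2\right) \left(\left(-1\right) \left(-2\right)\right)}{9} = - \frac{\left(-2\right) 2}{9} = \left(- \frac{1}{9}\right) \left(-4\right) = \frac{4}{9} \approx 0.44444$)
$k{\left(F,M \right)} = \frac{14}{9}$ ($k{\left(F,M \right)} = 2 - \frac{4}{9} = \frac{14}{9}$)
$k{\left(22,\left(1 + U{\left(w,-2 \right)}\right)^{2} \right)} + 279 = \frac{14}{9} + 279 = \frac{2525}{9}$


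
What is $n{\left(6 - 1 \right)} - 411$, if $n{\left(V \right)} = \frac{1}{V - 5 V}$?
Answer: $- \frac{8221}{20} \approx -411.05$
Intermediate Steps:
$n{\left(V \right)} = - \frac{1}{4 V}$ ($n{\left(V \right)} = \frac{1}{\left(-4\right) V} = - \frac{1}{4 V}$)
$n{\left(6 - 1 \right)} - 411 = - \frac{1}{4 \left(6 - 1\right)} - 411 = - \frac{1}{4 \cdot 5} - 411 = \left(- \frac{1}{4}\right) \frac{1}{5} - 411 = - \frac{1}{20} - 411 = - \frac{8221}{20}$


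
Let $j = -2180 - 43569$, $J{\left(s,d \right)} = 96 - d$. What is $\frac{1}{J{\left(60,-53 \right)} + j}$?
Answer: $- \frac{1}{45600} \approx -2.193 \cdot 10^{-5}$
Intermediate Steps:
$j = -45749$ ($j = -2180 - 43569 = -45749$)
$\frac{1}{J{\left(60,-53 \right)} + j} = \frac{1}{\left(96 - -53\right) - 45749} = \frac{1}{\left(96 + 53\right) - 45749} = \frac{1}{149 - 45749} = \frac{1}{-45600} = - \frac{1}{45600}$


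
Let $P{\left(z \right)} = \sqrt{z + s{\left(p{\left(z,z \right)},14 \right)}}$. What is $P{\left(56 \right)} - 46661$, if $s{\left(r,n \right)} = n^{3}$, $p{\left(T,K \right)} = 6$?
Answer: $-46661 + 20 \sqrt{7} \approx -46608.0$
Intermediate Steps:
$P{\left(z \right)} = \sqrt{2744 + z}$ ($P{\left(z \right)} = \sqrt{z + 14^{3}} = \sqrt{z + 2744} = \sqrt{2744 + z}$)
$P{\left(56 \right)} - 46661 = \sqrt{2744 + 56} - 46661 = \sqrt{2800} - 46661 = 20 \sqrt{7} - 46661 = -46661 + 20 \sqrt{7}$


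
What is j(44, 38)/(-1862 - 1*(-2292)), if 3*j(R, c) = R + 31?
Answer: 5/86 ≈ 0.058140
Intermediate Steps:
j(R, c) = 31/3 + R/3 (j(R, c) = (R + 31)/3 = (31 + R)/3 = 31/3 + R/3)
j(44, 38)/(-1862 - 1*(-2292)) = (31/3 + (⅓)*44)/(-1862 - 1*(-2292)) = (31/3 + 44/3)/(-1862 + 2292) = 25/430 = 25*(1/430) = 5/86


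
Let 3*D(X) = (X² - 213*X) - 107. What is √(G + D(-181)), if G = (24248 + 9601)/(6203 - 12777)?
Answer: √9230157730662/19722 ≈ 154.05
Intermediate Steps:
D(X) = -107/3 - 71*X + X²/3 (D(X) = ((X² - 213*X) - 107)/3 = (-107 + X² - 213*X)/3 = -107/3 - 71*X + X²/3)
G = -33849/6574 (G = 33849/(-6574) = 33849*(-1/6574) = -33849/6574 ≈ -5.1489)
√(G + D(-181)) = √(-33849/6574 + (-107/3 - 71*(-181) + (⅓)*(-181)²)) = √(-33849/6574 + (-107/3 + 12851 + (⅓)*32761)) = √(-33849/6574 + (-107/3 + 12851 + 32761/3)) = √(-33849/6574 + 71207/3) = √(468013271/19722) = √9230157730662/19722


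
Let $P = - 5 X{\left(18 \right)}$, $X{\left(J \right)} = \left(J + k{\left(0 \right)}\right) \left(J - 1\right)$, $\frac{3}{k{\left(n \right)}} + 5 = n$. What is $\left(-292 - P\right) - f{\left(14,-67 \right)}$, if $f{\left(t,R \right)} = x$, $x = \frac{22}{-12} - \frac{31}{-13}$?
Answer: $\frac{92543}{78} \approx 1186.4$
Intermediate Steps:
$k{\left(n \right)} = \frac{3}{-5 + n}$
$x = \frac{43}{78}$ ($x = 22 \left(- \frac{1}{12}\right) - - \frac{31}{13} = - \frac{11}{6} + \frac{31}{13} = \frac{43}{78} \approx 0.55128$)
$f{\left(t,R \right)} = \frac{43}{78}$
$X{\left(J \right)} = \left(-1 + J\right) \left(- \frac{3}{5} + J\right)$ ($X{\left(J \right)} = \left(J + \frac{3}{-5 + 0}\right) \left(J - 1\right) = \left(J + \frac{3}{-5}\right) \left(-1 + J\right) = \left(J + 3 \left(- \frac{1}{5}\right)\right) \left(-1 + J\right) = \left(J - \frac{3}{5}\right) \left(-1 + J\right) = \left(- \frac{3}{5} + J\right) \left(-1 + J\right) = \left(-1 + J\right) \left(- \frac{3}{5} + J\right)$)
$P = -1479$ ($P = - 5 \left(\frac{3}{5} + 18^{2} - \frac{144}{5}\right) = - 5 \left(\frac{3}{5} + 324 - \frac{144}{5}\right) = \left(-5\right) \frac{1479}{5} = -1479$)
$\left(-292 - P\right) - f{\left(14,-67 \right)} = \left(-292 - -1479\right) - \frac{43}{78} = \left(-292 + 1479\right) - \frac{43}{78} = 1187 - \frac{43}{78} = \frac{92543}{78}$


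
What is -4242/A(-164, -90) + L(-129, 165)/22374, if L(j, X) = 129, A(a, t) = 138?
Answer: -5271817/171534 ≈ -30.733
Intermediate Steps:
-4242/A(-164, -90) + L(-129, 165)/22374 = -4242/138 + 129/22374 = -4242*1/138 + 129*(1/22374) = -707/23 + 43/7458 = -5271817/171534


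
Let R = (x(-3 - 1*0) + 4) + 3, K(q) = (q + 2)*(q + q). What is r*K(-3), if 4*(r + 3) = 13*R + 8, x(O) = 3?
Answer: 189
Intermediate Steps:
K(q) = 2*q*(2 + q) (K(q) = (2 + q)*(2*q) = 2*q*(2 + q))
R = 10 (R = (3 + 4) + 3 = 7 + 3 = 10)
r = 63/2 (r = -3 + (13*10 + 8)/4 = -3 + (130 + 8)/4 = -3 + (1/4)*138 = -3 + 69/2 = 63/2 ≈ 31.500)
r*K(-3) = 63*(2*(-3)*(2 - 3))/2 = 63*(2*(-3)*(-1))/2 = (63/2)*6 = 189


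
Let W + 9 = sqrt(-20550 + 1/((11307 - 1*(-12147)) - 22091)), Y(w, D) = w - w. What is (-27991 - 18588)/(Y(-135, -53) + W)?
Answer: 571384593/28120052 + 46579*I*sqrt(38177151587)/28120052 ≈ 20.319 + 323.65*I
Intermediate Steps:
Y(w, D) = 0
W = -9 + I*sqrt(38177151587)/1363 (W = -9 + sqrt(-20550 + 1/((11307 - 1*(-12147)) - 22091)) = -9 + sqrt(-20550 + 1/((11307 + 12147) - 22091)) = -9 + sqrt(-20550 + 1/(23454 - 22091)) = -9 + sqrt(-20550 + 1/1363) = -9 + sqrt(-28009649/1363) = -9 + I*sqrt(38177151587)/1363 ≈ -9.0 + 143.35*I)
(-27991 - 18588)/(Y(-135, -53) + W) = (-27991 - 18588)/(0 + (-9 + I*sqrt(38177151587)/1363)) = -46579/(-9 + I*sqrt(38177151587)/1363)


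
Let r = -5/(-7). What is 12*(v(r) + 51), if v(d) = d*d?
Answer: 30288/49 ≈ 618.12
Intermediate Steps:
r = 5/7 (r = -5*(-⅐) = 5/7 ≈ 0.71429)
v(d) = d²
12*(v(r) + 51) = 12*((5/7)² + 51) = 12*(25/49 + 51) = 12*(2524/49) = 30288/49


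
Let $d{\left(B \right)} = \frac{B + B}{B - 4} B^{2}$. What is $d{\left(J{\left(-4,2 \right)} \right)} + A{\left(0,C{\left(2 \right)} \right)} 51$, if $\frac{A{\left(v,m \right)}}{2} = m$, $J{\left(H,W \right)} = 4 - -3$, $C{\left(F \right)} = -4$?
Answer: $- \frac{538}{3} \approx -179.33$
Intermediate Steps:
$J{\left(H,W \right)} = 7$ ($J{\left(H,W \right)} = 4 + 3 = 7$)
$d{\left(B \right)} = \frac{2 B^{3}}{-4 + B}$ ($d{\left(B \right)} = \frac{2 B}{-4 + B} B^{2} = \frac{2 B^{3}}{-4 + B}$)
$A{\left(v,m \right)} = 2 m$
$d{\left(J{\left(-4,2 \right)} \right)} + A{\left(0,C{\left(2 \right)} \right)} 51 = \frac{2 \cdot 7^{3}}{-4 + 7} + 2 \left(-4\right) 51 = 2 \cdot 343 \cdot \frac{1}{3} - 408 = \frac{686}{3} - 408 = - \frac{538}{3}$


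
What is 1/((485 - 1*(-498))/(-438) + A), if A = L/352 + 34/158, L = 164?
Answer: -1522488/2379943 ≈ -0.63972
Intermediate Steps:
A = 4735/6952 (A = 164/352 + 34/158 = 164*(1/352) + 34*(1/158) = 41/88 + 17/79 = 4735/6952 ≈ 0.68110)
1/((485 - 1*(-498))/(-438) + A) = 1/((485 - 1*(-498))/(-438) + 4735/6952) = 1/((485 + 498)*(-1/438) + 4735/6952) = 1/(983*(-1/438) + 4735/6952) = 1/(-983/438 + 4735/6952) = 1/(-2379943/1522488) = -1522488/2379943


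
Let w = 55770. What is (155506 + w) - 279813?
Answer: -68537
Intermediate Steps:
(155506 + w) - 279813 = (155506 + 55770) - 279813 = 211276 - 279813 = -68537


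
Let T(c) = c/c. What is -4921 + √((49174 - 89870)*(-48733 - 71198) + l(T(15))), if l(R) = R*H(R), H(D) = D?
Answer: -4921 + √4880711977 ≈ 64941.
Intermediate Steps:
T(c) = 1
l(R) = R² (l(R) = R*R = R²)
-4921 + √((49174 - 89870)*(-48733 - 71198) + l(T(15))) = -4921 + √((49174 - 89870)*(-48733 - 71198) + 1²) = -4921 + √(-40696*(-119931) + 1) = -4921 + √(4880711976 + 1) = -4921 + √4880711977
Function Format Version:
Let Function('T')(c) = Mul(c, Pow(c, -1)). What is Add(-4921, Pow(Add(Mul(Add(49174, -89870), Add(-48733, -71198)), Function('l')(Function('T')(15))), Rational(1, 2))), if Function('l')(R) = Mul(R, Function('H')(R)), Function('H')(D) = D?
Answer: Add(-4921, Pow(4880711977, Rational(1, 2))) ≈ 64941.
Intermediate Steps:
Function('T')(c) = 1
Function('l')(R) = Pow(R, 2) (Function('l')(R) = Mul(R, R) = Pow(R, 2))
Add(-4921, Pow(Add(Mul(Add(49174, -89870), Add(-48733, -71198)), Function('l')(Function('T')(15))), Rational(1, 2))) = Add(-4921, Pow(Add(Mul(Add(49174, -89870), Add(-48733, -71198)), Pow(1, 2)), Rational(1, 2))) = Add(-4921, Pow(Add(Mul(-40696, -119931), 1), Rational(1, 2))) = Add(-4921, Pow(Add(4880711976, 1), Rational(1, 2))) = Add(-4921, Pow(4880711977, Rational(1, 2)))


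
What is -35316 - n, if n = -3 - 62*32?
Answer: -33329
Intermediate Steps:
n = -1987 (n = -3 - 1984 = -1987)
-35316 - n = -35316 - 1*(-1987) = -35316 + 1987 = -33329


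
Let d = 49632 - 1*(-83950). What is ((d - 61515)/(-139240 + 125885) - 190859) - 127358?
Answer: -4249860102/13355 ≈ -3.1822e+5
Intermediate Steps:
d = 133582 (d = 49632 + 83950 = 133582)
((d - 61515)/(-139240 + 125885) - 190859) - 127358 = ((133582 - 61515)/(-139240 + 125885) - 190859) - 127358 = (72067/(-13355) - 190859) - 127358 = (72067*(-1/13355) - 190859) - 127358 = (-72067/13355 - 190859) - 127358 = -2548994012/13355 - 127358 = -4249860102/13355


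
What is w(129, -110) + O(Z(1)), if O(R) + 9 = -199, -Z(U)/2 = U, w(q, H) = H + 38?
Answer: -280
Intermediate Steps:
w(q, H) = 38 + H
Z(U) = -2*U
O(R) = -208 (O(R) = -9 - 199 = -208)
w(129, -110) + O(Z(1)) = (38 - 110) - 208 = -72 - 208 = -280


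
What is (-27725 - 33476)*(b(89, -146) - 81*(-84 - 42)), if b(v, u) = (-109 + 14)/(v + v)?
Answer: -111176084173/178 ≈ -6.2458e+8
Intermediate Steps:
b(v, u) = -95/(2*v) (b(v, u) = -95*1/(2*v) = -95/(2*v))
(-27725 - 33476)*(b(89, -146) - 81*(-84 - 42)) = (-27725 - 33476)*(-95/2/89 - 81*(-84 - 42)) = -61201*(-95/2*1/89 - 81*(-126)) = -61201*(-95/178 + 10206) = -61201*1816573/178 = -111176084173/178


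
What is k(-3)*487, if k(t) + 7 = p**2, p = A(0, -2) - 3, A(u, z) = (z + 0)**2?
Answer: -2922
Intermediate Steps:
A(u, z) = z**2
p = 1 (p = (-2)**2 - 3 = 4 - 3 = 1)
k(t) = -6 (k(t) = -7 + 1**2 = -7 + 1 = -6)
k(-3)*487 = -6*487 = -2922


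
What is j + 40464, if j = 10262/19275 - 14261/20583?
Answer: 5351171820257/132245775 ≈ 40464.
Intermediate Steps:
j = -21219343/132245775 (j = 10262*(1/19275) - 14261*1/20583 = 10262/19275 - 14261/20583 = -21219343/132245775 ≈ -0.16045)
j + 40464 = -21219343/132245775 + 40464 = 5351171820257/132245775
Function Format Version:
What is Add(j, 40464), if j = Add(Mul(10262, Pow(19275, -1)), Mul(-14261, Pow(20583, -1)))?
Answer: Rational(5351171820257, 132245775) ≈ 40464.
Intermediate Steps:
j = Rational(-21219343, 132245775) (j = Add(Mul(10262, Rational(1, 19275)), Mul(-14261, Rational(1, 20583))) = Add(Rational(10262, 19275), Rational(-14261, 20583)) = Rational(-21219343, 132245775) ≈ -0.16045)
Add(j, 40464) = Add(Rational(-21219343, 132245775), 40464) = Rational(5351171820257, 132245775)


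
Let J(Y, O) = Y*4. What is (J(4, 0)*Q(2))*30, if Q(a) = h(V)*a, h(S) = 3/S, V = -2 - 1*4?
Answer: -480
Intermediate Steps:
V = -6 (V = -2 - 4 = -6)
J(Y, O) = 4*Y
Q(a) = -a/2 (Q(a) = (3/(-6))*a = (3*(-⅙))*a = -a/2)
(J(4, 0)*Q(2))*30 = ((4*4)*(-½*2))*30 = (16*(-1))*30 = -16*30 = -480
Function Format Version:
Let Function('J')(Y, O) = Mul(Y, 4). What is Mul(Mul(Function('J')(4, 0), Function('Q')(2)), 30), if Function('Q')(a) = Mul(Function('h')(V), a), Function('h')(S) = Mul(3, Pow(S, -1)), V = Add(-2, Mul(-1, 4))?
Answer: -480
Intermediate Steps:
V = -6 (V = Add(-2, -4) = -6)
Function('J')(Y, O) = Mul(4, Y)
Function('Q')(a) = Mul(Rational(-1, 2), a) (Function('Q')(a) = Mul(Mul(3, Pow(-6, -1)), a) = Mul(Mul(3, Rational(-1, 6)), a) = Mul(Rational(-1, 2), a))
Mul(Mul(Function('J')(4, 0), Function('Q')(2)), 30) = Mul(Mul(Mul(4, 4), Mul(Rational(-1, 2), 2)), 30) = Mul(Mul(16, -1), 30) = Mul(-16, 30) = -480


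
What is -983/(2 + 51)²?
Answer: -983/2809 ≈ -0.34995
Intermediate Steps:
-983/(2 + 51)² = -983/(53²) = -983/2809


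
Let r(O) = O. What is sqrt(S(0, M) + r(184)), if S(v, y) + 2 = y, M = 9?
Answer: sqrt(191) ≈ 13.820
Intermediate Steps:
S(v, y) = -2 + y
sqrt(S(0, M) + r(184)) = sqrt((-2 + 9) + 184) = sqrt(7 + 184) = sqrt(191)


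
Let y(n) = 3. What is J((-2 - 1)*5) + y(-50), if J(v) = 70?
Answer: 73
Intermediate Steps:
J((-2 - 1)*5) + y(-50) = 70 + 3 = 73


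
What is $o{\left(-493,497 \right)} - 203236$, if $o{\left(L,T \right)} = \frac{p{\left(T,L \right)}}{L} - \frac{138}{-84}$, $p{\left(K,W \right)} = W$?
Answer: $- \frac{2845267}{14} \approx -2.0323 \cdot 10^{5}$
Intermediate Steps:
$o{\left(L,T \right)} = \frac{37}{14}$ ($o{\left(L,T \right)} = \frac{L}{L} - \frac{138}{-84} = 1 - - \frac{23}{14} = 1 + \frac{23}{14} = \frac{37}{14}$)
$o{\left(-493,497 \right)} - 203236 = \frac{37}{14} - 203236 = - \frac{2845267}{14}$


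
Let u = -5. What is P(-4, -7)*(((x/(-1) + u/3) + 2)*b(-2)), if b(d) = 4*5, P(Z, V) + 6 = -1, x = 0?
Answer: -140/3 ≈ -46.667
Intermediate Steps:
P(Z, V) = -7 (P(Z, V) = -6 - 1 = -7)
b(d) = 20
P(-4, -7)*(((x/(-1) + u/3) + 2)*b(-2)) = -7*((0/(-1) - 5/3) + 2)*20 = -7*((0*(-1) - 5*⅓) + 2)*20 = -7*((0 - 5/3) + 2)*20 = -7*(-5/3 + 2)*20 = -7*20/3 = -140/3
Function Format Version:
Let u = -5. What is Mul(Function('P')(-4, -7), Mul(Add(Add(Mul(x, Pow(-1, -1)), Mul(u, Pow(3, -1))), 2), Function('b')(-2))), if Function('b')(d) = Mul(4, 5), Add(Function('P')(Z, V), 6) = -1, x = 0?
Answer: Rational(-140, 3) ≈ -46.667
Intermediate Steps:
Function('P')(Z, V) = -7 (Function('P')(Z, V) = Add(-6, -1) = -7)
Function('b')(d) = 20
Mul(Function('P')(-4, -7), Mul(Add(Add(Mul(x, Pow(-1, -1)), Mul(u, Pow(3, -1))), 2), Function('b')(-2))) = Mul(-7, Mul(Add(Add(Mul(0, Pow(-1, -1)), Mul(-5, Pow(3, -1))), 2), 20)) = Mul(-7, Mul(Add(Add(Mul(0, -1), Mul(-5, Rational(1, 3))), 2), 20)) = Mul(-7, Mul(Add(Add(0, Rational(-5, 3)), 2), 20)) = Mul(-7, Mul(Add(Rational(-5, 3), 2), 20)) = Mul(-7, Mul(Rational(1, 3), 20)) = Mul(-7, Rational(20, 3)) = Rational(-140, 3)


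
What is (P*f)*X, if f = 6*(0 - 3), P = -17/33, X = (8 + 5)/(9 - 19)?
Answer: -663/55 ≈ -12.055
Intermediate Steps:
X = -13/10 (X = 13/(-10) = 13*(-1/10) = -13/10 ≈ -1.3000)
P = -17/33 (P = -17*1/33 = -17/33 ≈ -0.51515)
f = -18 (f = 6*(-3) = -18)
(P*f)*X = -17/33*(-18)*(-13/10) = (102/11)*(-13/10) = -663/55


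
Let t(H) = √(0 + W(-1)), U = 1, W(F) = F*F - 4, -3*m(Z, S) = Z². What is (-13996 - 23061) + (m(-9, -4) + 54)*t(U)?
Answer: -37057 + 27*I*√3 ≈ -37057.0 + 46.765*I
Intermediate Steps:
m(Z, S) = -Z²/3
W(F) = -4 + F² (W(F) = F² - 4 = -4 + F²)
t(H) = I*√3 (t(H) = √(0 + (-4 + (-1)²)) = √(0 + (-4 + 1)) = √(0 - 3) = √(-3) = I*√3)
(-13996 - 23061) + (m(-9, -4) + 54)*t(U) = (-13996 - 23061) + (-⅓*(-9)² + 54)*(I*√3) = -37057 + (-⅓*81 + 54)*(I*√3) = -37057 + (-27 + 54)*(I*√3) = -37057 + 27*(I*√3) = -37057 + 27*I*√3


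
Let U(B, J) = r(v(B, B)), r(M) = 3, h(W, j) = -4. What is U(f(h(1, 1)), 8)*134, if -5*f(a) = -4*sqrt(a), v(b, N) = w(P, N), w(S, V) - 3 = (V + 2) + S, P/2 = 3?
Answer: 402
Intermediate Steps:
P = 6 (P = 2*3 = 6)
w(S, V) = 5 + S + V (w(S, V) = 3 + ((V + 2) + S) = 3 + ((2 + V) + S) = 3 + (2 + S + V) = 5 + S + V)
v(b, N) = 11 + N (v(b, N) = 5 + 6 + N = 11 + N)
f(a) = 4*sqrt(a)/5 (f(a) = -(-4)*sqrt(a)/5 = 4*sqrt(a)/5)
U(B, J) = 3
U(f(h(1, 1)), 8)*134 = 3*134 = 402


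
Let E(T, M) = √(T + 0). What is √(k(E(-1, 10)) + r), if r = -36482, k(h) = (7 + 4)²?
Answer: I*√36361 ≈ 190.69*I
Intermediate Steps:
E(T, M) = √T
k(h) = 121 (k(h) = 11² = 121)
√(k(E(-1, 10)) + r) = √(121 - 36482) = √(-36361) = I*√36361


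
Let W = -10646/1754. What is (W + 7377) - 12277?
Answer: -4302623/877 ≈ -4906.1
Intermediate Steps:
W = -5323/877 (W = -10646*1/1754 = -5323/877 ≈ -6.0696)
(W + 7377) - 12277 = (-5323/877 + 7377) - 12277 = 6464306/877 - 12277 = -4302623/877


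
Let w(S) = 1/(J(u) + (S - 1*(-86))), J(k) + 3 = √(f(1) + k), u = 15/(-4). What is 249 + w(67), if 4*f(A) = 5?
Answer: 2241309/9001 - I*√10/45005 ≈ 249.01 - 7.0265e-5*I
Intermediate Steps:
f(A) = 5/4 (f(A) = (¼)*5 = 5/4)
u = -15/4 (u = 15*(-¼) = -15/4 ≈ -3.7500)
J(k) = -3 + √(5/4 + k)
w(S) = 1/(83 + S + I*√10/2) (w(S) = 1/((-3 + √(5 + 4*(-15/4))/2) + (S - 1*(-86))) = 1/((-3 + √(5 - 15)/2) + (S + 86)) = 1/((-3 + √(-10)/2) + (86 + S)) = 1/((-3 + (I*√10)/2) + (86 + S)) = 1/((-3 + I*√10/2) + (86 + S)) = 1/(83 + S + I*√10/2))
249 + w(67) = 249 + 2/(166 + 2*67 + I*√10) = 249 + 2/(166 + 134 + I*√10) = 249 + 2/(300 + I*√10)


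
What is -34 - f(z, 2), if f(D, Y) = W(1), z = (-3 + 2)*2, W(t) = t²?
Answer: -35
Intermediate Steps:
z = -2 (z = -1*2 = -2)
f(D, Y) = 1 (f(D, Y) = 1² = 1)
-34 - f(z, 2) = -34 - 1*1 = -34 - 1 = -35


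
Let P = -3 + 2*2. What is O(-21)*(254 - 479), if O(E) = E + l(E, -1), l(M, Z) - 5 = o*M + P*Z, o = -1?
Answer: -900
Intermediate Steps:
P = 1 (P = -3 + 4 = 1)
l(M, Z) = 5 + Z - M (l(M, Z) = 5 + (-M + 1*Z) = 5 + (-M + Z) = 5 + (Z - M) = 5 + Z - M)
O(E) = 4 (O(E) = E + (5 - 1 - E) = E + (4 - E) = 4)
O(-21)*(254 - 479) = 4*(254 - 479) = 4*(-225) = -900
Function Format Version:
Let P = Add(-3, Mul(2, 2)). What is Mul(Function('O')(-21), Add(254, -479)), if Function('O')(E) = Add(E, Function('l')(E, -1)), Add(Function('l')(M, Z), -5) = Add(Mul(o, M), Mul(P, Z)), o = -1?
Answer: -900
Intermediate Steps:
P = 1 (P = Add(-3, 4) = 1)
Function('l')(M, Z) = Add(5, Z, Mul(-1, M)) (Function('l')(M, Z) = Add(5, Add(Mul(-1, M), Mul(1, Z))) = Add(5, Add(Mul(-1, M), Z)) = Add(5, Add(Z, Mul(-1, M))) = Add(5, Z, Mul(-1, M)))
Function('O')(E) = 4 (Function('O')(E) = Add(E, Add(5, -1, Mul(-1, E))) = Add(E, Add(4, Mul(-1, E))) = 4)
Mul(Function('O')(-21), Add(254, -479)) = Mul(4, Add(254, -479)) = Mul(4, -225) = -900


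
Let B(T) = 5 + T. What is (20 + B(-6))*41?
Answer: 779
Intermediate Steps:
(20 + B(-6))*41 = (20 + (5 - 6))*41 = (20 - 1)*41 = 19*41 = 779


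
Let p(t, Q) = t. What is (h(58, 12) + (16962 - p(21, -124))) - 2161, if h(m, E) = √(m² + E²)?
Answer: 14780 + 2*√877 ≈ 14839.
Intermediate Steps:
h(m, E) = √(E² + m²)
(h(58, 12) + (16962 - p(21, -124))) - 2161 = (√(12² + 58²) + (16962 - 1*21)) - 2161 = (√(144 + 3364) + (16962 - 21)) - 2161 = (√3508 + 16941) - 2161 = (2*√877 + 16941) - 2161 = (16941 + 2*√877) - 2161 = 14780 + 2*√877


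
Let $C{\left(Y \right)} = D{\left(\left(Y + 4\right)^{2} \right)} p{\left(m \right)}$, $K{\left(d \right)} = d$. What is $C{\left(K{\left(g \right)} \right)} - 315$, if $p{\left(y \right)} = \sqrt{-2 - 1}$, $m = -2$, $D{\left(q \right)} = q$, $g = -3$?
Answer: $-315 + i \sqrt{3} \approx -315.0 + 1.732 i$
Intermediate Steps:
$p{\left(y \right)} = i \sqrt{3}$ ($p{\left(y \right)} = \sqrt{-3} = i \sqrt{3}$)
$C{\left(Y \right)} = i \sqrt{3} \left(4 + Y\right)^{2}$ ($C{\left(Y \right)} = \left(Y + 4\right)^{2} i \sqrt{3} = \left(4 + Y\right)^{2} i \sqrt{3} = i \sqrt{3} \left(4 + Y\right)^{2}$)
$C{\left(K{\left(g \right)} \right)} - 315 = i \sqrt{3} \left(4 - 3\right)^{2} - 315 = i \sqrt{3} \cdot 1^{2} - 315 = i \sqrt{3} \cdot 1 - 315 = i \sqrt{3} - 315 = -315 + i \sqrt{3}$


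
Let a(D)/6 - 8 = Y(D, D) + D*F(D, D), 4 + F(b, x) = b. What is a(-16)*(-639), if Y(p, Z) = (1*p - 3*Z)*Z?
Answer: 705456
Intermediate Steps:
F(b, x) = -4 + b
Y(p, Z) = Z*(p - 3*Z) (Y(p, Z) = (p - 3*Z)*Z = Z*(p - 3*Z))
a(D) = 48 - 12*D² + 6*D*(-4 + D) (a(D) = 48 + 6*(D*(D - 3*D) + D*(-4 + D)) = 48 + 6*(D*(-2*D) + D*(-4 + D)) = 48 + 6*(-2*D² + D*(-4 + D)) = 48 + (-12*D² + 6*D*(-4 + D)) = 48 - 12*D² + 6*D*(-4 + D))
a(-16)*(-639) = (48 - 24*(-16) - 6*(-16)²)*(-639) = (48 + 384 - 6*256)*(-639) = (48 + 384 - 1536)*(-639) = -1104*(-639) = 705456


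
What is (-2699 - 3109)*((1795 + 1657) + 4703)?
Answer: -47364240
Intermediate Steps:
(-2699 - 3109)*((1795 + 1657) + 4703) = -5808*(3452 + 4703) = -5808*8155 = -47364240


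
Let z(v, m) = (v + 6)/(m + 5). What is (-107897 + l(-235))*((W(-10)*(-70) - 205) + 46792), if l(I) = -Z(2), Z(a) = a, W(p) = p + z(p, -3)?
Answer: -5117325873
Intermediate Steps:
z(v, m) = (6 + v)/(5 + m)
W(p) = 3 + 3*p/2 (W(p) = p + (6 + p)/(5 - 3) = p + (6 + p)/2 = p + (3 + p/2) = 3 + 3*p/2)
l(I) = -2 (l(I) = -1*2 = -2)
(-107897 + l(-235))*((W(-10)*(-70) - 205) + 46792) = (-107897 - 2)*(((3 + (3/2)*(-10))*(-70) - 205) + 46792) = -107899*(((3 - 15)*(-70) - 205) + 46792) = -107899*((-12*(-70) - 205) + 46792) = -107899*((840 - 205) + 46792) = -107899*(635 + 46792) = -107899*47427 = -5117325873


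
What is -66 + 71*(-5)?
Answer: -421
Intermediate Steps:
-66 + 71*(-5) = -66 - 355 = -421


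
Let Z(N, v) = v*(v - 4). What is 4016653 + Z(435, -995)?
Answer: 5010658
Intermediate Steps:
Z(N, v) = v*(-4 + v)
4016653 + Z(435, -995) = 4016653 - 995*(-4 - 995) = 4016653 - 995*(-999) = 4016653 + 994005 = 5010658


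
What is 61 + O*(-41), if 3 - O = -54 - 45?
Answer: -4121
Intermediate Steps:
O = 102 (O = 3 - (-54 - 45) = 3 - 1*(-99) = 3 + 99 = 102)
61 + O*(-41) = 61 + 102*(-41) = 61 - 4182 = -4121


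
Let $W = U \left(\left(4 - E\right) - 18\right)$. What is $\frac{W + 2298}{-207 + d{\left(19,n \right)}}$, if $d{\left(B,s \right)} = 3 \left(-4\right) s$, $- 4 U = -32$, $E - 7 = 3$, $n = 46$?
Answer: $- \frac{702}{253} \approx -2.7747$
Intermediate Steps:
$E = 10$ ($E = 7 + 3 = 10$)
$U = 8$ ($U = \left(- \frac{1}{4}\right) \left(-32\right) = 8$)
$d{\left(B,s \right)} = - 12 s$
$W = -192$ ($W = 8 \left(\left(4 - 10\right) - 18\right) = 8 \left(-6 - 18\right) = 8 \left(-24\right) = -192$)
$\frac{W + 2298}{-207 + d{\left(19,n \right)}} = \frac{-192 + 2298}{-207 - 552} = \frac{2106}{-207 - 552} = \frac{2106}{-759} = 2106 \left(- \frac{1}{759}\right) = - \frac{702}{253}$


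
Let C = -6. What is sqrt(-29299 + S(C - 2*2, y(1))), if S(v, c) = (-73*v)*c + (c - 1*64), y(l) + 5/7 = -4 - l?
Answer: I*sqrt(1643467)/7 ≈ 183.14*I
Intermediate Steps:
y(l) = -33/7 - l (y(l) = -5/7 + (-4 - l) = -33/7 - l)
S(v, c) = -64 + c - 73*c*v (S(v, c) = -73*c*v + (c - 64) = -73*c*v + (-64 + c) = -64 + c - 73*c*v)
sqrt(-29299 + S(C - 2*2, y(1))) = sqrt(-29299 + (-64 + (-33/7 - 1*1) - 73*(-33/7 - 1*1)*(-6 - 2*2))) = sqrt(-29299 + (-64 + (-33/7 - 1) - 73*(-33/7 - 1)*(-6 - 4))) = sqrt(-29299 + (-64 - 40/7 - 73*(-40/7)*(-10))) = sqrt(-29299 + (-64 - 40/7 - 29200/7)) = sqrt(-29299 - 29688/7) = sqrt(-234781/7) = I*sqrt(1643467)/7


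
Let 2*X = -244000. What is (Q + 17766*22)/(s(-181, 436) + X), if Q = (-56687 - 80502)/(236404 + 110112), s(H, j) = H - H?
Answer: -135436334443/42274952000 ≈ -3.2037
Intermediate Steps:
X = -122000 (X = (½)*(-244000) = -122000)
s(H, j) = 0
Q = -137189/346516 ≈ -0.39591
(Q + 17766*22)/(s(-181, 436) + X) = (-137189/346516 + 17766*22)/(0 - 122000) = (-137189/346516 + 390852)/(-122000) = (135436334443/346516)*(-1/122000) = -135436334443/42274952000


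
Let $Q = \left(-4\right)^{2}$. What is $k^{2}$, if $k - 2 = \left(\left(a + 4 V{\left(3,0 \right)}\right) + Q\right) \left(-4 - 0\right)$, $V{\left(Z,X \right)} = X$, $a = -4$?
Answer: $2116$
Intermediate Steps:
$Q = 16$
$k = -46$ ($k = 2 + \left(\left(-4 + 4 \cdot 0\right) + 16\right) \left(-4 - 0\right) = 2 + \left(\left(-4 + 0\right) + 16\right) \left(-4 + 0\right) = 2 + \left(-4 + 16\right) \left(-4\right) = 2 + 12 \left(-4\right) = 2 - 48 = -46$)
$k^{2} = \left(-46\right)^{2} = 2116$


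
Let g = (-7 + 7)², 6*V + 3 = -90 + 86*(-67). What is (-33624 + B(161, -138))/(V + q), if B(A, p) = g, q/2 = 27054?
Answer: -201744/318793 ≈ -0.63284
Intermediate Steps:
q = 54108 (q = 2*27054 = 54108)
V = -5855/6 (V = -½ + (-90 + 86*(-67))/6 = -½ + (-90 - 5762)/6 = -½ + (⅙)*(-5852) = -½ - 2926/3 = -5855/6 ≈ -975.83)
g = 0 (g = 0² = 0)
B(A, p) = 0
(-33624 + B(161, -138))/(V + q) = (-33624 + 0)/(-5855/6 + 54108) = -33624/318793/6 = -33624*6/318793 = -201744/318793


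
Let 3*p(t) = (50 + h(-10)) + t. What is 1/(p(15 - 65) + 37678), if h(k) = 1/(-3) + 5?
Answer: 9/339116 ≈ 2.6540e-5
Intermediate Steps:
h(k) = 14/3 (h(k) = -1/3 + 5 = 14/3)
p(t) = 164/9 + t/3 (p(t) = ((50 + 14/3) + t)/3 = (164/3 + t)/3 = 164/9 + t/3)
1/(p(15 - 65) + 37678) = 1/((164/9 + (15 - 65)/3) + 37678) = 1/((164/9 + (1/3)*(-50)) + 37678) = 1/((164/9 - 50/3) + 37678) = 1/(14/9 + 37678) = 1/(339116/9) = 9/339116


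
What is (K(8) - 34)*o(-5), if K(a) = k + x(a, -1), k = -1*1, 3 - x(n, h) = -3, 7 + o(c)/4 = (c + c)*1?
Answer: 1972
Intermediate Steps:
o(c) = -28 + 8*c (o(c) = -28 + 4*((c + c)*1) = -28 + 4*((2*c)*1) = -28 + 4*(2*c) = -28 + 8*c)
x(n, h) = 6 (x(n, h) = 3 - 1*(-3) = 3 + 3 = 6)
k = -1
K(a) = 5 (K(a) = -1 + 6 = 5)
(K(8) - 34)*o(-5) = (5 - 34)*(-28 + 8*(-5)) = -29*(-28 - 40) = -29*(-68) = 1972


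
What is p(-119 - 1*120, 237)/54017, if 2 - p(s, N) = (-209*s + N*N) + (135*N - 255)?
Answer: -137858/54017 ≈ -2.5521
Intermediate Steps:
p(s, N) = 257 - N**2 - 135*N + 209*s (p(s, N) = 2 - ((-209*s + N*N) + (135*N - 255)) = 2 - ((-209*s + N**2) + (-255 + 135*N)) = 2 - ((N**2 - 209*s) + (-255 + 135*N)) = 2 - (-255 + N**2 - 209*s + 135*N) = 2 + (255 - N**2 - 135*N + 209*s) = 257 - N**2 - 135*N + 209*s)
p(-119 - 1*120, 237)/54017 = (257 - 1*237**2 - 135*237 + 209*(-119 - 1*120))/54017 = (257 - 1*56169 - 31995 + 209*(-119 - 120))*(1/54017) = (257 - 56169 - 31995 + 209*(-239))*(1/54017) = (257 - 56169 - 31995 - 49951)*(1/54017) = -137858*1/54017 = -137858/54017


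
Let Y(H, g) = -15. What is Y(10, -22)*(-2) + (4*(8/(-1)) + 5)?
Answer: 3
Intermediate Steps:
Y(10, -22)*(-2) + (4*(8/(-1)) + 5) = -15*(-2) + (4*(8/(-1)) + 5) = 30 + (4*(8*(-1)) + 5) = 30 + (4*(-8) + 5) = 30 + (-32 + 5) = 30 - 27 = 3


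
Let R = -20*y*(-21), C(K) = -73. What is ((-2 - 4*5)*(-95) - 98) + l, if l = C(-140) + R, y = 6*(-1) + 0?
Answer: -601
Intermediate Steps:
y = -6 (y = -6 + 0 = -6)
R = -2520 (R = -20*(-6)*(-21) = 120*(-21) = -2520)
l = -2593 (l = -73 - 2520 = -2593)
((-2 - 4*5)*(-95) - 98) + l = ((-2 - 4*5)*(-95) - 98) - 2593 = ((-2 - 20)*(-95) - 98) - 2593 = (-22*(-95) - 98) - 2593 = (2090 - 98) - 2593 = 1992 - 2593 = -601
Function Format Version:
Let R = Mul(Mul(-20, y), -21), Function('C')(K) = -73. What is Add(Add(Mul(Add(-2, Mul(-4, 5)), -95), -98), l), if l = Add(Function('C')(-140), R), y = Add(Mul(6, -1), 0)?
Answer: -601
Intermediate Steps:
y = -6 (y = Add(-6, 0) = -6)
R = -2520 (R = Mul(Mul(-20, -6), -21) = Mul(120, -21) = -2520)
l = -2593 (l = Add(-73, -2520) = -2593)
Add(Add(Mul(Add(-2, Mul(-4, 5)), -95), -98), l) = Add(Add(Mul(Add(-2, Mul(-4, 5)), -95), -98), -2593) = Add(Add(Mul(Add(-2, -20), -95), -98), -2593) = Add(Add(Mul(-22, -95), -98), -2593) = Add(Add(2090, -98), -2593) = Add(1992, -2593) = -601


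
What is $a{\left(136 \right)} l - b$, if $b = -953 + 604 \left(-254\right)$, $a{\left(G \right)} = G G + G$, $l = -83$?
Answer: $-1392087$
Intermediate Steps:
$a{\left(G \right)} = G + G^{2}$ ($a{\left(G \right)} = G^{2} + G = G + G^{2}$)
$b = -154369$ ($b = -953 - 153416 = -154369$)
$a{\left(136 \right)} l - b = 136 \left(1 + 136\right) \left(-83\right) - -154369 = 136 \cdot 137 \left(-83\right) + 154369 = 18632 \left(-83\right) + 154369 = -1546456 + 154369 = -1392087$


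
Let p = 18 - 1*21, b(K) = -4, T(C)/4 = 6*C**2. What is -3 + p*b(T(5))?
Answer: 9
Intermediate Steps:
T(C) = 24*C**2 (T(C) = 4*(6*C**2) = 24*C**2)
p = -3 (p = 18 - 21 = -3)
-3 + p*b(T(5)) = -3 - 3*(-4) = -3 + 12 = 9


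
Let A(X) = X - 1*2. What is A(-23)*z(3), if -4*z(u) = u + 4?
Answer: 175/4 ≈ 43.750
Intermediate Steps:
A(X) = -2 + X (A(X) = X - 2 = -2 + X)
z(u) = -1 - u/4 (z(u) = -(u + 4)/4 = -(4 + u)/4 = -1 - u/4)
A(-23)*z(3) = (-2 - 23)*(-1 - ¼*3) = -25*(-1 - ¾) = -25*(-7/4) = 175/4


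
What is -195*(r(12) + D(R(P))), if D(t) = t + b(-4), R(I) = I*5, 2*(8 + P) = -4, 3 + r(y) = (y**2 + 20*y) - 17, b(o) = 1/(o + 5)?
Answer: -61425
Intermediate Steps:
b(o) = 1/(5 + o)
r(y) = -20 + y**2 + 20*y (r(y) = -3 + ((y**2 + 20*y) - 17) = -3 + (-17 + y**2 + 20*y) = -20 + y**2 + 20*y)
P = -10 (P = -8 + (1/2)*(-4) = -8 - 2 = -10)
R(I) = 5*I
D(t) = 1 + t (D(t) = t + 1/(5 - 4) = t + 1/1 = t + 1 = 1 + t)
-195*(r(12) + D(R(P))) = -195*((-20 + 12**2 + 20*12) + (1 + 5*(-10))) = -195*((-20 + 144 + 240) + (1 - 50)) = -195*(364 - 49) = -195*315 = -61425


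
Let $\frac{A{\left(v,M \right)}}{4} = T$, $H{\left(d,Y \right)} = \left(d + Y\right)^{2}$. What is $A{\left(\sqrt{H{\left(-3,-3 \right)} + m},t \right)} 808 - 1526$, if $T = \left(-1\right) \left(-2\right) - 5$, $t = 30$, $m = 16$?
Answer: $-11222$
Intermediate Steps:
$H{\left(d,Y \right)} = \left(Y + d\right)^{2}$
$T = -3$ ($T = 2 - 5 = -3$)
$A{\left(v,M \right)} = -12$ ($A{\left(v,M \right)} = 4 \left(-3\right) = -12$)
$A{\left(\sqrt{H{\left(-3,-3 \right)} + m},t \right)} 808 - 1526 = \left(-12\right) 808 - 1526 = -9696 - 1526 = -11222$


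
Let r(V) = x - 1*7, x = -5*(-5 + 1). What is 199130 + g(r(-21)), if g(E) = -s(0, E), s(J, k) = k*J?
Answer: 199130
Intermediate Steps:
s(J, k) = J*k
x = 20 (x = -5*(-4) = 20)
r(V) = 13 (r(V) = 20 - 1*7 = 20 - 7 = 13)
g(E) = 0 (g(E) = -0*E = -1*0 = 0)
199130 + g(r(-21)) = 199130 + 0 = 199130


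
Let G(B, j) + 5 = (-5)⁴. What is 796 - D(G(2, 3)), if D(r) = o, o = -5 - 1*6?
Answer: 807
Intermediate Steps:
G(B, j) = 620 (G(B, j) = -5 + (-5)⁴ = -5 + 625 = 620)
o = -11 (o = -5 - 6 = -11)
D(r) = -11
796 - D(G(2, 3)) = 796 - 1*(-11) = 796 + 11 = 807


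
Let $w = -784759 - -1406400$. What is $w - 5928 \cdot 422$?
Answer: $-1879975$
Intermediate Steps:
$w = 621641$ ($w = -784759 + 1406400 = 621641$)
$w - 5928 \cdot 422 = 621641 - 5928 \cdot 422 = 621641 - 2501616 = -1879975$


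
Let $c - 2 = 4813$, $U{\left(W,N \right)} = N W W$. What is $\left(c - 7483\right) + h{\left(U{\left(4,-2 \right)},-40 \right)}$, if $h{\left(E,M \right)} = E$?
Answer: $-2700$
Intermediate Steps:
$U{\left(W,N \right)} = N W^{2}$
$c = 4815$ ($c = 2 + 4813 = 4815$)
$\left(c - 7483\right) + h{\left(U{\left(4,-2 \right)},-40 \right)} = \left(4815 - 7483\right) - 2 \cdot 4^{2} = -2668 - 32 = -2700$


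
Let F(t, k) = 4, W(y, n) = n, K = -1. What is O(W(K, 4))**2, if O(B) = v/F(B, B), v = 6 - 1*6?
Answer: 0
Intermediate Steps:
v = 0 (v = 6 - 6 = 0)
O(B) = 0 (O(B) = 0/4 = 0*(1/4) = 0)
O(W(K, 4))**2 = 0**2 = 0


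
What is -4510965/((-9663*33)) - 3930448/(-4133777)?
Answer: 6633553564199/439391558661 ≈ 15.097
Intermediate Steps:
-4510965/((-9663*33)) - 3930448/(-4133777) = -4510965/(-318879) - 3930448*(-1/4133777) = -4510965*(-1/318879) + 3930448/4133777 = 1503655/106293 + 3930448/4133777 = 6633553564199/439391558661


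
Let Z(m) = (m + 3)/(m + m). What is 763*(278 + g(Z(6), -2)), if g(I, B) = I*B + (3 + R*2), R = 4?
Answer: 438725/2 ≈ 2.1936e+5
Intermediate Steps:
Z(m) = (3 + m)/(2*m) (Z(m) = (3 + m)/((2*m)) = (3 + m)*(1/(2*m)) = (3 + m)/(2*m))
g(I, B) = 11 + B*I (g(I, B) = I*B + (3 + 4*2) = B*I + (3 + 8) = B*I + 11 = 11 + B*I)
763*(278 + g(Z(6), -2)) = 763*(278 + (11 - (3 + 6)/6)) = 763*(278 + (11 - 9/6)) = 763*(278 + (11 - 2*¾)) = 763*(278 + (11 - 3/2)) = 763*(278 + 19/2) = 763*(575/2) = 438725/2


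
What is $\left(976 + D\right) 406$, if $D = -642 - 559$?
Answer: $-91350$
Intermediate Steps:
$D = -1201$ ($D = -642 - 559 = -1201$)
$\left(976 + D\right) 406 = \left(976 - 1201\right) 406 = \left(-225\right) 406 = -91350$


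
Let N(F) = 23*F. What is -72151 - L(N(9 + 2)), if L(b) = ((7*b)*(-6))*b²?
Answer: 680087483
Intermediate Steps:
L(b) = -42*b³ (L(b) = (-42*b)*b² = -42*b³)
-72151 - L(N(9 + 2)) = -72151 - (-42)*(23*(9 + 2))³ = -72151 - (-42)*(23*11)³ = -72151 - (-42)*253³ = -72151 - (-42)*16194277 = -72151 - 1*(-680159634) = -72151 + 680159634 = 680087483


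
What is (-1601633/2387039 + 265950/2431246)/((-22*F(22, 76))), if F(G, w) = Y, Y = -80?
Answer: -814782700667/2553530769061360 ≈ -0.00031908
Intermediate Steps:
F(G, w) = -80
(-1601633/2387039 + 265950/2431246)/((-22*F(22, 76))) = (-1601633/2387039 + 265950/2431246)/((-22*(-80))) = (-1601633*1/2387039 + 265950*(1/2431246))/1760 = (-1601633/2387039 + 132975/1215623)*(1/1760) = -1629565401334/2901739510297*1/1760 = -814782700667/2553530769061360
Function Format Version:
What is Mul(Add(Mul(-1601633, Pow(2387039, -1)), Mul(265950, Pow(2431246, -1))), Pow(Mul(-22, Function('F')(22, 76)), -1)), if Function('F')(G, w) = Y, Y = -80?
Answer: Rational(-814782700667, 2553530769061360) ≈ -0.00031908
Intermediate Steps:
Function('F')(G, w) = -80
Mul(Add(Mul(-1601633, Pow(2387039, -1)), Mul(265950, Pow(2431246, -1))), Pow(Mul(-22, Function('F')(22, 76)), -1)) = Mul(Add(Mul(-1601633, Pow(2387039, -1)), Mul(265950, Pow(2431246, -1))), Pow(Mul(-22, -80), -1)) = Mul(Add(Mul(-1601633, Rational(1, 2387039)), Mul(265950, Rational(1, 2431246))), Pow(1760, -1)) = Mul(Add(Rational(-1601633, 2387039), Rational(132975, 1215623)), Rational(1, 1760)) = Mul(Rational(-1629565401334, 2901739510297), Rational(1, 1760)) = Rational(-814782700667, 2553530769061360)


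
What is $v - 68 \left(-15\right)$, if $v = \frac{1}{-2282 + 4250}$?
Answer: $\frac{2007361}{1968} \approx 1020.0$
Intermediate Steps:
$v = \frac{1}{1968} \approx 0.00050813$
$v - 68 \left(-15\right) = \frac{1}{1968} - 68 \left(-15\right) = \frac{1}{1968} - -1020 = \frac{1}{1968} + 1020 = \frac{2007361}{1968}$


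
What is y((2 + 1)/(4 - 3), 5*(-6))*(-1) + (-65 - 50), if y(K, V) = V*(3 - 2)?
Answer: -85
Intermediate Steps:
y(K, V) = V (y(K, V) = V*1 = V)
y((2 + 1)/(4 - 3), 5*(-6))*(-1) + (-65 - 50) = (5*(-6))*(-1) + (-65 - 50) = -30*(-1) - 115 = 30 - 115 = -85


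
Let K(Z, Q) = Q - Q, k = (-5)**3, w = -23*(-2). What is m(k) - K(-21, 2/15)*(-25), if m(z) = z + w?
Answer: -79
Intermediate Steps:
w = 46
k = -125
K(Z, Q) = 0
m(z) = 46 + z (m(z) = z + 46 = 46 + z)
m(k) - K(-21, 2/15)*(-25) = (46 - 125) - 0*(-25) = -79 - 1*0 = -79 + 0 = -79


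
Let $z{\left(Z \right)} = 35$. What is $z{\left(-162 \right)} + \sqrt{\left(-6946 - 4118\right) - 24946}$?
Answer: $35 + i \sqrt{36010} \approx 35.0 + 189.76 i$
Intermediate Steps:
$z{\left(-162 \right)} + \sqrt{\left(-6946 - 4118\right) - 24946} = 35 + \sqrt{\left(-6946 - 4118\right) - 24946} = 35 + \sqrt{-11064 - 24946} = 35 + \sqrt{-36010} = 35 + i \sqrt{36010}$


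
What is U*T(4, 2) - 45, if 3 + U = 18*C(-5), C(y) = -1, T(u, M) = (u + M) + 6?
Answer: -297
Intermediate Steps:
T(u, M) = 6 + M + u (T(u, M) = (M + u) + 6 = 6 + M + u)
U = -21 (U = -3 + 18*(-1) = -3 - 18 = -21)
U*T(4, 2) - 45 = -21*(6 + 2 + 4) - 45 = -21*12 - 45 = -252 - 45 = -297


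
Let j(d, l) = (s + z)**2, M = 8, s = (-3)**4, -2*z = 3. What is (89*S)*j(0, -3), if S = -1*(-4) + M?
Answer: 6750027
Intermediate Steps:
z = -3/2 (z = -1/2*3 = -3/2 ≈ -1.5000)
s = 81
j(d, l) = 25281/4 (j(d, l) = (81 - 3/2)**2 = (159/2)**2 = 25281/4)
S = 12 (S = -1*(-4) + 8 = 4 + 8 = 12)
(89*S)*j(0, -3) = (89*12)*(25281/4) = 1068*(25281/4) = 6750027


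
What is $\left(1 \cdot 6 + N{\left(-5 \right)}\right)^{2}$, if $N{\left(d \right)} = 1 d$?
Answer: $1$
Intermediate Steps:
$N{\left(d \right)} = d$
$\left(1 \cdot 6 + N{\left(-5 \right)}\right)^{2} = \left(1 \cdot 6 - 5\right)^{2} = \left(6 - 5\right)^{2} = 1^{2} = 1$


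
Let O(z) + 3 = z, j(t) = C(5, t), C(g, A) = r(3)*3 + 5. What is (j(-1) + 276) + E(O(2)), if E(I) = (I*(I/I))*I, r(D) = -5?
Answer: 267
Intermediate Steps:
C(g, A) = -10 (C(g, A) = -5*3 + 5 = -15 + 5 = -10)
j(t) = -10
O(z) = -3 + z
E(I) = I**2 (E(I) = (I*1)*I = I*I = I**2)
(j(-1) + 276) + E(O(2)) = (-10 + 276) + (-3 + 2)**2 = 266 + (-1)**2 = 266 + 1 = 267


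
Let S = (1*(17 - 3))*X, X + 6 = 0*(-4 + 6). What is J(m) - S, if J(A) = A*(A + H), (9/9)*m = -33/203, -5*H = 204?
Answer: 18679821/206045 ≈ 90.659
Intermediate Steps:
H = -204/5 (H = -⅕*204 = -204/5 ≈ -40.800)
m = -33/203 ≈ -0.16256
X = -6 (X = -6 + 0*(-4 + 6) = -6 + 0*2 = -6 + 0 = -6)
J(A) = A*(-204/5 + A) (J(A) = A*(A - 204/5) = A*(-204/5 + A))
S = -84 (S = (1*(17 - 3))*(-6) = (1*14)*(-6) = 14*(-6) = -84)
J(m) - S = (⅕)*(-33/203)*(-204 + 5*(-33/203)) - 1*(-84) = (⅕)*(-33/203)*(-204 - 165/203) + 84 = (⅕)*(-33/203)*(-41577/203) + 84 = 1372041/206045 + 84 = 18679821/206045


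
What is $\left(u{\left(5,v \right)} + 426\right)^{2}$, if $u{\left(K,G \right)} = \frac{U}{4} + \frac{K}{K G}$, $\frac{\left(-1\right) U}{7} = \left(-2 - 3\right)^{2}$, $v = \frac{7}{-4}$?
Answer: $\frac{114211969}{784} \approx 1.4568 \cdot 10^{5}$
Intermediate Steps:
$v = - \frac{7}{4}$ ($v = 7 \left(- \frac{1}{4}\right) = - \frac{7}{4} \approx -1.75$)
$U = -175$ ($U = - 7 \left(-2 - 3\right)^{2} = - 7 \left(-5\right)^{2} = \left(-7\right) 25 = -175$)
$u{\left(K,G \right)} = - \frac{175}{4} + \frac{1}{G}$ ($u{\left(K,G \right)} = - \frac{175}{4} + \frac{K}{K G} = \left(-175\right) \frac{1}{4} + \frac{K}{G K} = - \frac{175}{4} + K \frac{1}{G K} = - \frac{175}{4} + \frac{1}{G}$)
$\left(u{\left(5,v \right)} + 426\right)^{2} = \left(\left(- \frac{175}{4} + \frac{1}{- \frac{7}{4}}\right) + 426\right)^{2} = \left(\left(- \frac{175}{4} - \frac{4}{7}\right) + 426\right)^{2} = \left(- \frac{1241}{28} + 426\right)^{2} = \left(\frac{10687}{28}\right)^{2} = \frac{114211969}{784}$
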